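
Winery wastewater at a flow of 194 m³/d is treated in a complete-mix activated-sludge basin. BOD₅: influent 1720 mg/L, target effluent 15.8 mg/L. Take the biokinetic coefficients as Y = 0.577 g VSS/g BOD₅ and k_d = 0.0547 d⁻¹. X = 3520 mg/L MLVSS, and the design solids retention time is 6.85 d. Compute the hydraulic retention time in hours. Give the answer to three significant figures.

τ ≈ 33.4 h

Rearranging the biomass balance for a CMAS with decay, V = Y·Q·ΔS·θ_c / [X·(1+k_d θ_c)] = 0.577 × 194 × (1720 − 15.8) × 6.85 / [3520 × (1 + 0.0547 × 6.85)] = 1.31×10^6 / 4839 = 270.0 m³.
HRT = V/Q = 270.0 m³ / 194 m³·d⁻¹ = 1.392 d × 24 = 33.41 h.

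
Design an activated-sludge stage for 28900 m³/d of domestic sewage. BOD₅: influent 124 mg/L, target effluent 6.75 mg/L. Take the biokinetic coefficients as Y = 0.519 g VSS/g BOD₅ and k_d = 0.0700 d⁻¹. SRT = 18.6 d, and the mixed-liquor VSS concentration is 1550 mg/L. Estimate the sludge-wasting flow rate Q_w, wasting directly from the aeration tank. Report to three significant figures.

Q_w ≈ 493 m³/d

Rearranging the biomass balance for a CMAS with decay, V = Y·Q·ΔS·θ_c / [X·(1+k_d θ_c)] = 0.519 × 28900 × (124 − 6.75) × 18.6 / [1550 × (1 + 0.0700 × 18.6)] = 3.27×10^7 / 3568 = 9168 m³.
For wasting at MLVSS concentration, Q_w = V/θ_c = 9168/18.6 = 492.9 m³/d.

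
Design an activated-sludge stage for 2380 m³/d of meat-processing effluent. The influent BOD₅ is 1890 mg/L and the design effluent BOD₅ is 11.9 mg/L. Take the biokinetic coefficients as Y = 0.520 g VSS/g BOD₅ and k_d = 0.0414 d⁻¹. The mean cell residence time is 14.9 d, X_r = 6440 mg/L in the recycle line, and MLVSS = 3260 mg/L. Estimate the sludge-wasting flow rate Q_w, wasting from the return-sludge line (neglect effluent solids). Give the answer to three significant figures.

Q_w ≈ 223 m³/d

Rearranging the biomass balance for a CMAS with decay, V = Y·Q·ΔS·θ_c / [X·(1+k_d θ_c)] = 0.520 × 2380 × (1890 − 11.9) × 14.9 / [3260 × (1 + 0.0414 × 14.9)] = 3.46×10^7 / 5271 = 6570 m³.
Q_w = (V·X)/(θ_c X_r) = 6570 × 3260 / (14.9 × 6440) = 223.2 m³/d.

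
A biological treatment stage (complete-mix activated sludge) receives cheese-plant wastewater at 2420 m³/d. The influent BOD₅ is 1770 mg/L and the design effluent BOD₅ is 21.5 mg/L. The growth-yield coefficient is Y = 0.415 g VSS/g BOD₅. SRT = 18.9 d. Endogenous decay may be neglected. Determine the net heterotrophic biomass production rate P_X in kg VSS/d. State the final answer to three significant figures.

Since k_d ≈ 0, Y_obs = Y = 0.415 g VSS/g BOD₅.
Mass of BOD₅ removed per day: Q(S₀ − S) = 2420 × 1748 g/m³ = 4231 kg/d.
Biomass produced: P_X = Y_obs·Q·ΔS = 0.4150 × 4231 ≈ 1756 kg VSS/d.

P_X ≈ 1760 kg VSS/d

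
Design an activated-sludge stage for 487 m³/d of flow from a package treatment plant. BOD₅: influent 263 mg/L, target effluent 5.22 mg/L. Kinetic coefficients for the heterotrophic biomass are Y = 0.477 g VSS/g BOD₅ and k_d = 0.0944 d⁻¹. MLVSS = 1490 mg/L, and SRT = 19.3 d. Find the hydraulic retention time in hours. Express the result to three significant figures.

Steady-state biomass mass balance: V·X·(1 + k_d·θ_c) = Y·Q·(S₀ − S)·θ_c, so V = 0.477 × 487 × (263 − 5.22) × 19.3 / [1490 × (1 + 0.0944 × 19.3)] = 1.16×10^6 / 4205 = 274.9 m³.
Hydraulic retention time τ = V/Q = 274.9 / 487 = 0.5644 d = 13.55 h.

τ ≈ 13.5 h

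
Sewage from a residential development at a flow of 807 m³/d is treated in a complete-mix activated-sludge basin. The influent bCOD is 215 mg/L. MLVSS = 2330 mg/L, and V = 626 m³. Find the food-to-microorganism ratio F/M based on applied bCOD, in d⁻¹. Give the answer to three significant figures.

F/M ≈ 0.119 d⁻¹

F/M = applied load / biomass = Q·S₀/(V·X) = 807 × 215 / (626.0 × 2330) = 0.1190 d⁻¹.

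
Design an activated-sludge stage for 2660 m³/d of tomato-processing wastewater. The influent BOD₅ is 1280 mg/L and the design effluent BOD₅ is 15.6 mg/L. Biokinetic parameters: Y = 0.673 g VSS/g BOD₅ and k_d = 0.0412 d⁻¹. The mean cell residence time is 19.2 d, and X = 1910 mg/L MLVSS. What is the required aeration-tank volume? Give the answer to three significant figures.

Steady-state biomass mass balance: V·X·(1 + k_d·θ_c) = Y·Q·(S₀ − S)·θ_c, so V = 0.673 × 2660 × (1280 − 15.6) × 19.2 / [1910 × (1 + 0.0412 × 19.2)] = 4.35×10^7 / 3421 = 12704 m³.

V ≈ 12700 m³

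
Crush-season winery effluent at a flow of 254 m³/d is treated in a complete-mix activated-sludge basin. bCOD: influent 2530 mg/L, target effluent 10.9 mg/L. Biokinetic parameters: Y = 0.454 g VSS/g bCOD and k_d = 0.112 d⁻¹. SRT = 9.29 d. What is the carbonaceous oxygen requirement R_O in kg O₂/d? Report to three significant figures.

Observed yield with endogenous decay: Y_obs = Y / (1 + k_d·θ_c) = 0.454 / (1 + 0.112 × 9.29) = 0.454 / 2.040 = 0.2225 g VSS/g bCOD.
Q·(S₀ − S) = 254 × (2530 − 10.9) × 10⁻³ = 639.9 kg/d removed.
Biomass synthesised: P_X = Y_obs × 639.9 = 142.4 kg VSS/d.
R_O = Q·(S₀ − S) − 1.42·P_X = 639.9 − 1.42 × 142.4 = 437.7 kg O₂/d.

R_O ≈ 438 kg O₂/d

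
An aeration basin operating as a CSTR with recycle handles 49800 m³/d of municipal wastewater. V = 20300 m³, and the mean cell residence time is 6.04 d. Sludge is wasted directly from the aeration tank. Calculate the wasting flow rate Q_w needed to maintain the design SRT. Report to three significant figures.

Q_w ≈ 3360 m³/d

With mixed-liquor wasting, θ_c = V/Q_w, so Q_w = V/θ_c = 20300/6.04 = 3361 m³/d.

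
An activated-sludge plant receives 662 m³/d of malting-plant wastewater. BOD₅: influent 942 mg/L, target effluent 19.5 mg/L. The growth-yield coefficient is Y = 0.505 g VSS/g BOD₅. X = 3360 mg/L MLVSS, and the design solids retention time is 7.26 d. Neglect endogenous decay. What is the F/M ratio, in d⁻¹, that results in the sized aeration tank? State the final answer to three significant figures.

Biomass mass balance (decay neglected): V·X = Y·Q·(S₀ − S)·θ_c, so V = 0.505 × 662 × (942 − 19.5) × 7.26 / 3360 = 666.4 m³.
F/M = Q·S₀ / (V·X) = 662 × 942 / (666.4 × 3360) = 0.2785 g BOD₅·(g VSS·d)⁻¹.

F/M ≈ 0.279 d⁻¹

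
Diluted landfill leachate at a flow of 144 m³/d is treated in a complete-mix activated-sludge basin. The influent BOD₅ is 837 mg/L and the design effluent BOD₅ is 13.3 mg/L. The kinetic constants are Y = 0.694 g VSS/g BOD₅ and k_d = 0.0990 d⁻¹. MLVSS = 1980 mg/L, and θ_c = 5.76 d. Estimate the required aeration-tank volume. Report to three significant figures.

V ≈ 153 m³

Rearranging the biomass balance for a CMAS with decay, V = Y·Q·ΔS·θ_c / [X·(1+k_d θ_c)] = 0.694 × 144 × (837 − 13.3) × 5.76 / [1980 × (1 + 0.0990 × 5.76)] = 4.74×10^5 / 3109 = 152.5 m³.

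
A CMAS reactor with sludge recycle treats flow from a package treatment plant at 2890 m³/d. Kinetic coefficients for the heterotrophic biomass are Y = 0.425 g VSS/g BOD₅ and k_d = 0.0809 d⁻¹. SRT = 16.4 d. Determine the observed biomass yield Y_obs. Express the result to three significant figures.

Y_obs ≈ 0.183 g VSS/g BOD₅

Observed yield with endogenous decay: Y_obs = Y / (1 + k_d·θ_c) = 0.425 / (1 + 0.0809 × 16.4) = 0.425 / 2.327 = 0.1827 g VSS/g BOD₅.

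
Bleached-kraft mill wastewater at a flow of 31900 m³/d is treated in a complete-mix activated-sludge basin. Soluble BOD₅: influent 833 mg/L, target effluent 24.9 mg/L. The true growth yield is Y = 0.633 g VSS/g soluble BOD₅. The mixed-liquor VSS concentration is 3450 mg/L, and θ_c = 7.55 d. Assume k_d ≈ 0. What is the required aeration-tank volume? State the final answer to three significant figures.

Biomass mass balance (decay neglected): V·X = Y·Q·(S₀ − S)·θ_c, so V = 0.633 × 31900 × (833 − 24.9) × 7.55 / 3450 = 35710 m³.

V ≈ 35700 m³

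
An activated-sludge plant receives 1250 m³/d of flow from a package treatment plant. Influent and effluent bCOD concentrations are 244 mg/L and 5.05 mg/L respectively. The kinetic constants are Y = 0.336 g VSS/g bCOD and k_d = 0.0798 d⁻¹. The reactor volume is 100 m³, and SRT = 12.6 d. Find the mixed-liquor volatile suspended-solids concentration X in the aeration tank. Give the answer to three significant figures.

Solving the biomass balance for X: X = Y Q (S₀−S) θ_c / [V (1+k_d θ_c)] = 0.336 × 1250 × (244 − 5.05) × 12.6 / [100 × (1 + 0.0798 × 12.6)] = 6305 mg/L.

X ≈ 6310 mg/L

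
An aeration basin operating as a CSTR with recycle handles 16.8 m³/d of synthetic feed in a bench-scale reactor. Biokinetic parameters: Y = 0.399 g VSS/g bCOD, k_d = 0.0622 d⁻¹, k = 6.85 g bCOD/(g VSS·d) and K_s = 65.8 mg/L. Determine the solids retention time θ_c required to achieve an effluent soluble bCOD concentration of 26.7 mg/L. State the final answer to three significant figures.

From 1/θ_c = Y·k·S/(K_s + S) − k_d: Y·k·S/(K_s+S) = 0.399 × 6.85 × 26.7 / (65.8 + 26.7) = 0.7889 d⁻¹.
Then 1/θ_c = μ − k_d = 0.7889 − 0.0622 = 0.7267 d⁻¹, giving θ_c = 1.376 d.

θ_c ≈ 1.38 d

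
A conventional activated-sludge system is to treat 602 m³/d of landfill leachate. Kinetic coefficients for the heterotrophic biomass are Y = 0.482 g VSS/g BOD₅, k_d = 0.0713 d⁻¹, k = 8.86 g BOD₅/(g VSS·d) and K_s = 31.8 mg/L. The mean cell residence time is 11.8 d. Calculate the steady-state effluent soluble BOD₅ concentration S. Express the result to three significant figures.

S ≈ 1.21 mg/L

From the Monod/SRT balance for a CMAS, S = K_s·(1+k_d θ_c)/[θ_c·(Y k − k_d) − 1] = 31.8 × (1 + 0.0713 × 11.8) / [11.8 × (0.482 × 8.86 − 0.0713) − 1] = 58.55 / 48.55 = 1.206 mg/L.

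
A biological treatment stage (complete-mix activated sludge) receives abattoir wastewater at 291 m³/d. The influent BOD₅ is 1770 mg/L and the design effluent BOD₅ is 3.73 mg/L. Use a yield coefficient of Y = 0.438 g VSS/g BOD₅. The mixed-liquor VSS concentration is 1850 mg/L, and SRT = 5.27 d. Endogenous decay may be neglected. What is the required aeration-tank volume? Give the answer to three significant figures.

With k_d = 0 the design equation reduces to V = Y Q (S₀−S) θ_c / X = 0.438 × 291 × (1770 − 3.73) × 5.27 / 1850 = 641.3 m³.

V ≈ 641 m³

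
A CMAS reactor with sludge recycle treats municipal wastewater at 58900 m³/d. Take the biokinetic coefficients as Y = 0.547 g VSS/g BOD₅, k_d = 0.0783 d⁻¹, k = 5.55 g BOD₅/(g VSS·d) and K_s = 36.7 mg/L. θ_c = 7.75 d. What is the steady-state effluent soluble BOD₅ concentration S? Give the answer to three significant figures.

From the Monod/SRT balance for a CMAS, S = K_s·(1+k_d θ_c)/[θ_c·(Y k − k_d) − 1] = 36.7 × (1 + 0.0783 × 7.75) / [7.75 × (0.547 × 5.55 − 0.0783) − 1] = 58.97 / 21.92 = 2.690 mg/L.

S ≈ 2.69 mg/L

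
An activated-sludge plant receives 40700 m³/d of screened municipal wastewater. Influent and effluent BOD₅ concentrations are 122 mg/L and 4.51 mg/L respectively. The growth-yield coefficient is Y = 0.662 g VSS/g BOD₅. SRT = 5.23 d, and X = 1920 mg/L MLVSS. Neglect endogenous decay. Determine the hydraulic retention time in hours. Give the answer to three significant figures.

τ ≈ 5.08 h

V·X = Y·Q·ΔS·θ_c gives V = 0.662 × 40700 × (122 − 4.51) × 5.23 / 1920 = 8623 m³.
τ = V/Q = 8623/40700 = 0.2119 d, or 5.085 h.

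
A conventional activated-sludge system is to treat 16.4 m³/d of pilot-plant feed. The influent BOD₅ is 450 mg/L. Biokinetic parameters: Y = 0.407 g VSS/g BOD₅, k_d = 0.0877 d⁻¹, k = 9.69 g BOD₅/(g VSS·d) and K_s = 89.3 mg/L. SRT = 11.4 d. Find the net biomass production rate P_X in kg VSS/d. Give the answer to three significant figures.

From the Monod/SRT balance for a CMAS, S = K_s·(1+k_d θ_c)/[θ_c·(Y k − k_d) − 1] = 89.3 × (1 + 0.0877 × 11.4) / [11.4 × (0.407 × 9.69 − 0.0877) − 1] = 178.6 / 42.96 = 4.157 mg/L.
Y_obs = Y / (1 + k_d θ_c) = 0.407 / (1 + 0.0877 × 11.4) = 0.407 / 2.000 = 0.2035.
Substrate removed = Q·(S₀ − S) = 16.4 m³/d × (450 − 4.16) g/m³ = 7.31×10^3 g/d = 7.312 kg/d.
P_X = Y_obs · Q(S₀ − S) = 0.2035 × 7.312 = 1.488 kg VSS/d.

P_X ≈ 1.49 kg VSS/d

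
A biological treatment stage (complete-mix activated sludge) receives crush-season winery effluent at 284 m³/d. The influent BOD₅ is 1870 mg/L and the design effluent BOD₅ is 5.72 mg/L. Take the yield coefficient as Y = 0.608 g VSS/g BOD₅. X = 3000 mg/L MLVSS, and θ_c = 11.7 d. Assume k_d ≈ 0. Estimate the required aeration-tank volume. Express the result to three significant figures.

V ≈ 1260 m³

V·X = Y·Q·ΔS·θ_c gives V = 0.608 × 284 × (1870 − 5.72) × 11.7 / 3000 = 1255 m³.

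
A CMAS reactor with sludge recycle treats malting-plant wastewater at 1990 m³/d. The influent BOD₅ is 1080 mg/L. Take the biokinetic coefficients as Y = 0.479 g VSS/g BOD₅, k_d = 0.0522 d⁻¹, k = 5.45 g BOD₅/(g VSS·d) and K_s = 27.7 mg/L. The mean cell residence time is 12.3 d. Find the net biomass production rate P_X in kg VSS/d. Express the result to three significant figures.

P_X ≈ 626 kg VSS/d

For a completely mixed reactor with recycle the Lawrence–McCarty relation gives S = K_s·(1 + k_d·θ_c) / [θ_c·(Y·k − k_d) − 1] = 27.7 × (1 + 0.0522 × 12.3) / [12.3 × (0.479 × 5.45 − 0.0522) − 1] = 45.49 / 30.47 = 1.493 mg/L.
Observed yield with endogenous decay: Y_obs = Y / (1 + k_d·θ_c) = 0.479 / (1 + 0.0522 × 12.3) = 0.479 / 1.642 = 0.2917 g VSS/g BOD₅.
Mass of BOD₅ removed per day: Q(S₀ − S) = 1990 × 1079 g/m³ = 2146 kg/d.
P_X = Y_obs · Q(S₀ − S) = 0.2917 × 2146 = 626.1 kg VSS/d.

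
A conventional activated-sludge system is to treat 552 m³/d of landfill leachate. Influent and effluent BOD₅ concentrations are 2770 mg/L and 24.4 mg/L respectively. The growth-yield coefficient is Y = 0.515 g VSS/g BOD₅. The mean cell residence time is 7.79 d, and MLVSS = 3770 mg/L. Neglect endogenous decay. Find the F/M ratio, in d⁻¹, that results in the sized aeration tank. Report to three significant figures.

Biomass mass balance (decay neglected): V·X = Y·Q·(S₀ − S)·θ_c, so V = 0.515 × 552 × (2770 − 24.4) × 7.79 / 3770 = 1613 m³.
F/M = Q·S₀ / (V·X) = 552 × 2770 / (1613 × 3770) = 0.2515 g BOD₅·(g VSS·d)⁻¹.

F/M ≈ 0.251 d⁻¹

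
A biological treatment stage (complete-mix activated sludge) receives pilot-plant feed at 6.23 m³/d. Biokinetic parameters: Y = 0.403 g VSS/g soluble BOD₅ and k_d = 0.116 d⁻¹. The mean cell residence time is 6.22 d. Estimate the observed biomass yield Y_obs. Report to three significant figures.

Y_obs ≈ 0.234 g VSS/g soluble BOD₅

Y_obs = Y / (1 + k_d θ_c) = 0.403 / (1 + 0.116 × 6.22) = 0.403 / 1.722 = 0.2341.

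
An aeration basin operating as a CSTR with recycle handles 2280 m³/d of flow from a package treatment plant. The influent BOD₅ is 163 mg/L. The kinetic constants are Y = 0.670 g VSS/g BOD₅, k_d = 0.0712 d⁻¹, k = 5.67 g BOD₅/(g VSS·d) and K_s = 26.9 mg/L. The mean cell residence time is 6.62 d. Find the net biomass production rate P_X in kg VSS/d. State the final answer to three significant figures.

For a completely mixed reactor with recycle the Lawrence–McCarty relation gives S = K_s·(1 + k_d·θ_c) / [θ_c·(Y·k − k_d) − 1] = 26.9 × (1 + 0.0712 × 6.62) / [6.62 × (0.670 × 5.67 − 0.0712) − 1] = 39.58 / 23.68 = 1.672 mg/L.
The observed yield is Y_obs = Y/(1 + k_d·θ_c) = 0.670 / (1 + 0.0712 × 6.62) = 0.670 / 1.471 = 0.4554 g VSS per g BOD₅ removed.
Mass of BOD₅ removed per day: Q(S₀ − S) = 2280 × 161.3 g/m³ = 367.8 kg/d.
P_X = Y_obs · Q(S₀ − S) = 0.4554 × 367.8 = 167.5 kg VSS/d.

P_X ≈ 167 kg VSS/d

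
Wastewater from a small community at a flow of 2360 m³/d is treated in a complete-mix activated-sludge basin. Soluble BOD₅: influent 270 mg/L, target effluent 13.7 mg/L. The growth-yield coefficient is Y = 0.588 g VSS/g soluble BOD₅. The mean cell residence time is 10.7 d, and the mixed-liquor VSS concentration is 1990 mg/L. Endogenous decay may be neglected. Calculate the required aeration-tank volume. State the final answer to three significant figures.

V ≈ 1910 m³

V·X = Y·Q·ΔS·θ_c gives V = 0.588 × 2360 × (270 − 13.7) × 10.7 / 1990 = 1912 m³.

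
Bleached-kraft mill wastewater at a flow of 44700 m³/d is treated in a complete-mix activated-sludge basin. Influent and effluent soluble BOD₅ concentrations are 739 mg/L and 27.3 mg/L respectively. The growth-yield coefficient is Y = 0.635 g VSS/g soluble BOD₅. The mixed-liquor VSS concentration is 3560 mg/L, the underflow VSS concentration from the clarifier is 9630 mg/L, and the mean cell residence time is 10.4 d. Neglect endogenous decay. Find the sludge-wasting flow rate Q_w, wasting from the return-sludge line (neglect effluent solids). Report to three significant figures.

V·X = Y·Q·ΔS·θ_c gives V = 0.635 × 44700 × (739 − 27.3) × 10.4 / 3560 = 59015 m³.
Wasting from the return line (neglecting effluent solids): Q_w = V·X / (θ_c·X_r) = 59015 × 3560 / (10.4 × 9630) = 2098 m³/d.

Q_w ≈ 2100 m³/d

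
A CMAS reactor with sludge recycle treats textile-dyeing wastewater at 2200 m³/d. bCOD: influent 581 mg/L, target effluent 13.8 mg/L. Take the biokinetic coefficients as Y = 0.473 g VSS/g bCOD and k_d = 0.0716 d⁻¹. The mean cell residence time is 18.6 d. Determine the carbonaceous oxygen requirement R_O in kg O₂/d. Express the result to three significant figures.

R_O ≈ 888 kg O₂/d

Y_obs = Y / (1 + k_d θ_c) = 0.473 / (1 + 0.0716 × 18.6) = 0.473 / 2.332 = 0.2029.
Q·(S₀ − S) = 2200 × (581 − 13.8) × 10⁻³ = 1248 kg/d removed.
Biomass synthesised: P_X = Y_obs × 1248 = 253.1 kg VSS/d.
R_O = Q·(S₀ − S) − 1.42·P_X = 1248 − 1.42 × 253.1 = 888.4 kg O₂/d.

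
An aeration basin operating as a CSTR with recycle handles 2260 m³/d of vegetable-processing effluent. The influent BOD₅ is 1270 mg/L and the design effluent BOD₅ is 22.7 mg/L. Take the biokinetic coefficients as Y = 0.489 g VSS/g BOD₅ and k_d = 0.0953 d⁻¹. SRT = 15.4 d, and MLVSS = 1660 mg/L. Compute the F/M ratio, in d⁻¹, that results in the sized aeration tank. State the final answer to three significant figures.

F/M ≈ 0.334 d⁻¹

Steady-state biomass mass balance: V·X·(1 + k_d·θ_c) = Y·Q·(S₀ − S)·θ_c, so V = 0.489 × 2260 × (1270 − 22.7) × 15.4 / [1660 × (1 + 0.0953 × 15.4)] = 2.12×10^7 / 4096 = 5182 m³.
F/M = Q·S₀ / (V·X) = 2260 × 1270 / (5182 × 1660) = 0.3336 g BOD₅·(g VSS·d)⁻¹.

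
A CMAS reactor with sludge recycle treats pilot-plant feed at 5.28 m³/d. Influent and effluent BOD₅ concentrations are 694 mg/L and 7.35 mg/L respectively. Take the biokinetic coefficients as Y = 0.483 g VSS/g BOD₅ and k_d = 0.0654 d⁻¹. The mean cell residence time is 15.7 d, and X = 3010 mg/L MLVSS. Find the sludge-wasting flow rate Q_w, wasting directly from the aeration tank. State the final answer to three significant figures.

Rearranging the biomass balance for a CMAS with decay, V = Y·Q·ΔS·θ_c / [X·(1+k_d θ_c)] = 0.483 × 5.28 × (694 − 7.35) × 15.7 / [3010 × (1 + 0.0654 × 15.7)] = 2.75×10^4 / 6101 = 4.507 m³.
With mixed-liquor wasting, θ_c = V/Q_w, so Q_w = V/θ_c = 4.507/15.7 = 0.2870 m³/d.

Q_w ≈ 0.287 m³/d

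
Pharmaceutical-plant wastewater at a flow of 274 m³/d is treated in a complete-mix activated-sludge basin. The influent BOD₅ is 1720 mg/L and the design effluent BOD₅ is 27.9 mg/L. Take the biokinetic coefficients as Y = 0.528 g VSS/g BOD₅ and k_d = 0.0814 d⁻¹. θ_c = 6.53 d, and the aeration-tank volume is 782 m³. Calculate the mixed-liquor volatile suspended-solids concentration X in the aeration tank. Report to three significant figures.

X = Y·Q·ΔS·θ_c / [V·(1 + k_d θ_c)] = 0.528 × 274 × (1720 − 27.9) × 6.53 / [782 × (1 + 0.0814 × 6.53)] = 1335 mg/L.

X ≈ 1330 mg/L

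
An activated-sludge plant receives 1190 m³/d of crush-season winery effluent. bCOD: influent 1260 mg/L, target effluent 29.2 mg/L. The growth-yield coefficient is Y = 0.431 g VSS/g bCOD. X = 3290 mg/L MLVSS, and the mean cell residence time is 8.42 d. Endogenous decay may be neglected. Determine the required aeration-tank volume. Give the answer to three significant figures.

V ≈ 1620 m³

With k_d = 0 the design equation reduces to V = Y Q (S₀−S) θ_c / X = 0.431 × 1190 × (1260 − 29.2) × 8.42 / 3290 = 1616 m³.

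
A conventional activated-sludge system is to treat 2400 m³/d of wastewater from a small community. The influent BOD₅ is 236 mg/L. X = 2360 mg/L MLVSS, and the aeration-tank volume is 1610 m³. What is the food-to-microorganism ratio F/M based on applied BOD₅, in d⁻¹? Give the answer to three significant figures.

Food-to-microorganism ratio F/M = Q S₀ / (V X) = 2400 × 236 / (1610 × 2360) = 0.1491 d⁻¹.

F/M ≈ 0.149 d⁻¹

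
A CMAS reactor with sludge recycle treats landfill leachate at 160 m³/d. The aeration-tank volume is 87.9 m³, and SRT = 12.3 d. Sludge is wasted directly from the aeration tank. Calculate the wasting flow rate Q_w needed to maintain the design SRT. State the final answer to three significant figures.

Q_w ≈ 7.15 m³/d

For wasting at MLVSS concentration, Q_w = V/θ_c = 87.90/12.3 = 7.146 m³/d.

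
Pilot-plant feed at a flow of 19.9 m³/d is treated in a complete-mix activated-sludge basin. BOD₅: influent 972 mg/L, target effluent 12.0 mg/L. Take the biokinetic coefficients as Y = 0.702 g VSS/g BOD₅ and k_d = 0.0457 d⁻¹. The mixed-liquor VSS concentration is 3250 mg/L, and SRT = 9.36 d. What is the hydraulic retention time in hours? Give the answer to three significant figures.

From the SRT design equation V = Y Q (S₀−S) θ_c / [X (1 + k_d θ_c)] = 0.702 × 19.9 × (972 − 12.0) × 9.36 / [3250 × (1 + 0.0457 × 9.36)] = 1.26×10^5 / 4640 = 27.05 m³.
τ = V/Q = 27.05/19.9 = 1.359 d, or 32.63 h.

τ ≈ 32.6 h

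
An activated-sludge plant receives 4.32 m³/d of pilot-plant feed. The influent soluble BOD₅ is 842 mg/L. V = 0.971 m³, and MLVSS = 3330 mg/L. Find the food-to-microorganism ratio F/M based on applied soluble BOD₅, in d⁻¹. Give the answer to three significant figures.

F/M ≈ 1.12 d⁻¹

F/M = applied load / biomass = Q·S₀/(V·X) = 4.32 × 842 / (0.9710 × 3330) = 1.125 d⁻¹.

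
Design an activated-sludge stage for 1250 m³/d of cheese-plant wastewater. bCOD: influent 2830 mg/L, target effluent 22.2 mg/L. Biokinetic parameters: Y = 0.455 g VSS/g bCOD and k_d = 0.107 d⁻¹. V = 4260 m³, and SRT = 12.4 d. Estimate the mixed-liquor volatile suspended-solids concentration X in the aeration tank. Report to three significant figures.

X ≈ 2000 mg/L

From V·X·(1 + k_d·θ_c) = Y·Q·(S₀ − S)·θ_c: X = 0.455 × 1250 × (2830 − 22.2) × 12.4 / [4260 × (1 + 0.107 × 12.4)] = 1998 mg/L.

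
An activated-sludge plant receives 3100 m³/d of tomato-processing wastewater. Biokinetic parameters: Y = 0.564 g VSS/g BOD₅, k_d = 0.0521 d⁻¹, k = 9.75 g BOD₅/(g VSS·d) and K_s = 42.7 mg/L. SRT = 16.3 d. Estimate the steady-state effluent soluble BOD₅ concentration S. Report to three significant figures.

From the Monod/SRT balance for a CMAS, S = K_s·(1+k_d θ_c)/[θ_c·(Y k − k_d) − 1] = 42.7 × (1 + 0.0521 × 16.3) / [16.3 × (0.564 × 9.75 − 0.0521) − 1] = 78.96 / 87.78 = 0.8995 mg/L.

S ≈ 0.899 mg/L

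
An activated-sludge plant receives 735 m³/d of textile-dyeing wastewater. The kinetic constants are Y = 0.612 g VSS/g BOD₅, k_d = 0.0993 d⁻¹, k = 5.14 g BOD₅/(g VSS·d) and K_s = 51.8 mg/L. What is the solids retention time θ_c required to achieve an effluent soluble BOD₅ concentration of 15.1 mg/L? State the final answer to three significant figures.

At the target effluent, Y k S/(K_s+S) = 0.612×5.14×15.1/66.90 = 0.7100 d⁻¹.
θ_c = 1/(μ − k_d) = 1/(0.7100 − 0.0993) = 1/0.6107 = 1.637 d.

θ_c ≈ 1.64 d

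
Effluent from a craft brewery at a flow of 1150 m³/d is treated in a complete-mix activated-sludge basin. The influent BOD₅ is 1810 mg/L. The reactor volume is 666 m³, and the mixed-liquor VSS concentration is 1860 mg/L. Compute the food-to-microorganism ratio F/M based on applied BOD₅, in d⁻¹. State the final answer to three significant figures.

F/M = applied load / biomass = Q·S₀/(V·X) = 1150 × 1810 / (666.0 × 1860) = 1.680 d⁻¹.

F/M ≈ 1.68 d⁻¹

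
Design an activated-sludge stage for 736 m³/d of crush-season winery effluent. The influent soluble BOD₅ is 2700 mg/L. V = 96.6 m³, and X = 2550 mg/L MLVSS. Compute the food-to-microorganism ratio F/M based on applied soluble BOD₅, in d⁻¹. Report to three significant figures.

F/M = Q·S₀ / (V·X) = 736 × 2700 / (96.60 × 2550) = 8.067 g soluble BOD₅·(g VSS·d)⁻¹.

F/M ≈ 8.07 d⁻¹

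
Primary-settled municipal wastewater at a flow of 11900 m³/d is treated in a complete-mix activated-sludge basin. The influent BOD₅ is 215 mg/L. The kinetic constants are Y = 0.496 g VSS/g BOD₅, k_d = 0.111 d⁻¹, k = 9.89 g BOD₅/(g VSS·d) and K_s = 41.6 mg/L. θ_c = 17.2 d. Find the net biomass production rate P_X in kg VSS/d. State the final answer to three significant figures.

P_X ≈ 433 kg VSS/d

Effluent substrate depends only on kinetics and SRT: S = K_s(1 + k_d θ_c) / [θ_c(Yk − k_d) − 1] = 41.6 × (1 + 0.111 × 17.2) / [17.2 × (0.496 × 9.89 − 0.111) − 1] = 121.0 / 81.46 = 1.486 mg/L.
Y_obs = Y / (1 + k_d θ_c) = 0.496 / (1 + 0.111 × 17.2) = 0.496 / 2.909 = 0.1705.
Q·(S₀ − S) = 11900 × (215 − 1.49) × 10⁻³ = 2541 kg/d removed.
So the net sludge growth is P_X = 0.1705 × 2541 = 433.2 kg VSS/d.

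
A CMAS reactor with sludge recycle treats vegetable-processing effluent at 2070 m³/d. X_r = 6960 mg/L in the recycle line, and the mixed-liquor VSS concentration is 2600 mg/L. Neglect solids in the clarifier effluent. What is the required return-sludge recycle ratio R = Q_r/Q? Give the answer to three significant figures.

R ≈ 0.596

Mass balance around the secondary clarifier (neglecting effluent solids): R = X / (X_r − X) = 2600 / (6960 − 2600) = 0.5963.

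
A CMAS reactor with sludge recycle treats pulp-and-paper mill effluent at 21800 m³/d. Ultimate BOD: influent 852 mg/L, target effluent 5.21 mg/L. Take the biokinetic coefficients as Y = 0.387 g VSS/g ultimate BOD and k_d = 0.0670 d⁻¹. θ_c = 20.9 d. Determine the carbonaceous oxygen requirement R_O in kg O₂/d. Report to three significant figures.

Y_obs = Y / (1 + k_d θ_c) = 0.387 / (1 + 0.0670 × 20.9) = 0.387 / 2.400 = 0.1612.
ΔS = 852 − 5.21 = 846.8 mg/L, so the substrate removal rate is 21800 × 846.8/1000 = 18460 kg ultimate BOD/d.
P_X = Y_obs·Q·(S₀ − S) = 0.1612 × 18460 = 2976 kg VSS/d.
R_O = Q·(S₀ − S) − 1.42·P_X = 18460 − 1.42 × 2976 = 14234 kg O₂/d.

R_O ≈ 14200 kg O₂/d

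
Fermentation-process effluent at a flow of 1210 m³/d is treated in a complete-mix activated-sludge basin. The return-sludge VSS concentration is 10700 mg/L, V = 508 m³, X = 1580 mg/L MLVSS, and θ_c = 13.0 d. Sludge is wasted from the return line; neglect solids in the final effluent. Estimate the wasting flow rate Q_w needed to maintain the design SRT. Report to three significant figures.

Q_w ≈ 5.77 m³/d

Q_w = (V·X)/(θ_c X_r) = 508.0 × 1580 / (13.0 × 10700) = 5.770 m³/d.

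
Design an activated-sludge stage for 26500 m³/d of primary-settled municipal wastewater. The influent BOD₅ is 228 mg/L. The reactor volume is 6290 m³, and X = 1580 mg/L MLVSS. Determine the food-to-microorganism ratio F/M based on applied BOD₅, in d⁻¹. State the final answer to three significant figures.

F/M = Q·S₀ / (V·X) = 26500 × 228 / (6290 × 1580) = 0.6080 g BOD₅·(g VSS·d)⁻¹.

F/M ≈ 0.608 d⁻¹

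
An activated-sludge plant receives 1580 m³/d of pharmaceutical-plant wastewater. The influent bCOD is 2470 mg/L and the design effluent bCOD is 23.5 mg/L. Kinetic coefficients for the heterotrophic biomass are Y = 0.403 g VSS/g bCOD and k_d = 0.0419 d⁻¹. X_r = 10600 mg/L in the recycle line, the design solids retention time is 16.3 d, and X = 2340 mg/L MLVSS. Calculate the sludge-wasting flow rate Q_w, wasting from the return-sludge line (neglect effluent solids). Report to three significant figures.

Q_w ≈ 87.3 m³/d

From the SRT design equation V = Y Q (S₀−S) θ_c / [X (1 + k_d θ_c)] = 0.403 × 1580 × (2470 − 23.5) × 16.3 / [2340 × (1 + 0.0419 × 16.3)] = 2.54×10^7 / 3938 = 6448 m³.
θ_c = V·X/(Q_w·X_r) when wasting from the recycle, so Q_w = V·X/(θ_c·X_r) = 6448 × 2340 / (16.3 × 10600) = 87.32 m³/d.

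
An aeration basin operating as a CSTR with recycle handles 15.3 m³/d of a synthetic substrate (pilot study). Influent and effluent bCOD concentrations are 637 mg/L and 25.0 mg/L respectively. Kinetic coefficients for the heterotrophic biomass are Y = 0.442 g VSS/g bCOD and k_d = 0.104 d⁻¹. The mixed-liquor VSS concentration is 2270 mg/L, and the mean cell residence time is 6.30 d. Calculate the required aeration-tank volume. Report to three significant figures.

V ≈ 6.94 m³

Rearranging the biomass balance for a CMAS with decay, V = Y·Q·ΔS·θ_c / [X·(1+k_d θ_c)] = 0.442 × 15.3 × (637 − 25.0) × 6.30 / [2270 × (1 + 0.104 × 6.30)] = 2.61×10^4 / 3757 = 6.940 m³.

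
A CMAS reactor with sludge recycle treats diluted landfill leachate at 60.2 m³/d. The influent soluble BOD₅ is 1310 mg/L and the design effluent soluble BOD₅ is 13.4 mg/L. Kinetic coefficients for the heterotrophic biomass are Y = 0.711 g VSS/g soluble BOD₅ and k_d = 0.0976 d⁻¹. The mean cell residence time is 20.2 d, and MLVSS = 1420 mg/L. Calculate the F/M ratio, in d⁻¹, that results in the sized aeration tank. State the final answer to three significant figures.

F/M ≈ 0.209 d⁻¹

Steady-state biomass mass balance: V·X·(1 + k_d·θ_c) = Y·Q·(S₀ − S)·θ_c, so V = 0.711 × 60.2 × (1310 − 13.4) × 20.2 / [1420 × (1 + 0.0976 × 20.2)] = 1.12×10^6 / 4220 = 265.7 m³.
F/M = Q·S₀ / (V·X) = 60.2 × 1310 / (265.7 × 1420) = 0.2090 g soluble BOD₅·(g VSS·d)⁻¹.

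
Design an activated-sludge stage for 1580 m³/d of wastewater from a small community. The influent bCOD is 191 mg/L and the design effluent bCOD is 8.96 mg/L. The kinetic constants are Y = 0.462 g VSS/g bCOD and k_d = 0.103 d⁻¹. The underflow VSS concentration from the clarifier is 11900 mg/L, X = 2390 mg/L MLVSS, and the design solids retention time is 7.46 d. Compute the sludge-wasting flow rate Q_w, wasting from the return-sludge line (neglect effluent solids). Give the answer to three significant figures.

Q_w ≈ 6.31 m³/d

Steady-state biomass mass balance: V·X·(1 + k_d·θ_c) = Y·Q·(S₀ − S)·θ_c, so V = 0.462 × 1580 × (191 − 8.96) × 7.46 / [2390 × (1 + 0.103 × 7.46)] = 9.91×10^5 / 4226 = 234.5 m³.
θ_c = V·X/(Q_w·X_r) when wasting from the recycle, so Q_w = V·X/(θ_c·X_r) = 234.5 × 2390 / (7.46 × 11900) = 6.315 m³/d.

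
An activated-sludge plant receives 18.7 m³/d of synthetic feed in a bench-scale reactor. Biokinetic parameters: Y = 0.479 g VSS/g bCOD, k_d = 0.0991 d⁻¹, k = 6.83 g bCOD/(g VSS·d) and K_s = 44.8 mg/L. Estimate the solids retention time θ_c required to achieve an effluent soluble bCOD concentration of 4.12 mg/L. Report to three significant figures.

θ_c ≈ 5.67 d

Specific growth rate at S = 4.12 mg/L: μ = YkS/(K_s+S) = 0.479·6.83·4.12/(44.8+4.12) = 0.2755 d⁻¹.
θ_c = 1/(μ − k_d) = 1/(0.2755 − 0.0991) = 1/0.1764 = 5.668 d.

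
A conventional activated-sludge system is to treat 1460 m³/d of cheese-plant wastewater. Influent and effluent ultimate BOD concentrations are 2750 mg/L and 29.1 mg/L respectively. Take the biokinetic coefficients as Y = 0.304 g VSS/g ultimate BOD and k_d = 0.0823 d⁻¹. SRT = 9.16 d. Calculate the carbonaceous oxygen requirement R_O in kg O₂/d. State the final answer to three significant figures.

R_O ≈ 2990 kg O₂/d

Observed yield with endogenous decay: Y_obs = Y / (1 + k_d·θ_c) = 0.304 / (1 + 0.0823 × 9.16) = 0.304 / 1.754 = 0.1733 g VSS/g ultimate BOD.
ΔS = 2750 − 29.1 = 2721 mg/L, so the substrate removal rate is 1460 × 2721/1000 = 3973 kg ultimate BOD/d.
Biomass synthesised: P_X = Y_obs × 3973 = 688.6 kg VSS/d.
Carbonaceous O₂ demand = substrate oxidised − cell-mass equivalent = 3973 − 1.42 × 688.6 = 2995 kg O₂/d.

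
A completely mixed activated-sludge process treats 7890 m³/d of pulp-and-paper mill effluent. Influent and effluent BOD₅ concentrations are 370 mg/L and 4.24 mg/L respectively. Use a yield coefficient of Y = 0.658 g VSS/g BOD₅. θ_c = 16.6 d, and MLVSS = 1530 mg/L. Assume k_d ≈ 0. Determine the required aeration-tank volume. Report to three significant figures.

V·X = Y·Q·ΔS·θ_c gives V = 0.658 × 7890 × (370 − 4.24) × 16.6 / 1530 = 20602 m³.

V ≈ 20600 m³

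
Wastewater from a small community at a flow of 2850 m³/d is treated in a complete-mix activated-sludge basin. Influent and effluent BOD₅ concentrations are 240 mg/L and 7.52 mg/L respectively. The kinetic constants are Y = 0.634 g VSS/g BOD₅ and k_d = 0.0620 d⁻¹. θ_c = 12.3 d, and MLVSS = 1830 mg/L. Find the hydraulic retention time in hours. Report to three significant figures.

τ ≈ 13.5 h

Rearranging the biomass balance for a CMAS with decay, V = Y·Q·ΔS·θ_c / [X·(1+k_d θ_c)] = 0.634 × 2850 × (240 − 7.52) × 12.3 / [1830 × (1 + 0.0620 × 12.3)] = 5.17×10^6 / 3226 = 1602 m³.
Hydraulic retention time τ = V/Q = 1602 / 2850 = 0.5621 d = 13.49 h.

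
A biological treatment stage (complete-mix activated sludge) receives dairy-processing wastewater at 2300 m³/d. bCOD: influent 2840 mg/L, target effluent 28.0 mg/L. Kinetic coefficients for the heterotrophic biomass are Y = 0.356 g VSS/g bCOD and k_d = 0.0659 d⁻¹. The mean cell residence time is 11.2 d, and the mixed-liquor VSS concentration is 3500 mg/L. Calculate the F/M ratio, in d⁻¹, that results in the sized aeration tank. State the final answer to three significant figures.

F/M ≈ 0.440 d⁻¹

From the SRT design equation V = Y Q (S₀−S) θ_c / [X (1 + k_d θ_c)] = 0.356 × 2300 × (2840 − 28.0) × 11.2 / [3500 × (1 + 0.0659 × 11.2)] = 2.58×10^7 / 6083 = 4239 m³.
Food-to-microorganism ratio F/M = Q S₀ / (V X) = 2300 × 2840 / (4239 × 3500) = 0.4403 d⁻¹.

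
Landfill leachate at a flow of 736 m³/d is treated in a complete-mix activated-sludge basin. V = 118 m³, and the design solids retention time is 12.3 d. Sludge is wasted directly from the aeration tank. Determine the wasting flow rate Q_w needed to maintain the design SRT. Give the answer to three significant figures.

With mixed-liquor wasting, θ_c = V/Q_w, so Q_w = V/θ_c = 118.0/12.3 = 9.593 m³/d.

Q_w ≈ 9.59 m³/d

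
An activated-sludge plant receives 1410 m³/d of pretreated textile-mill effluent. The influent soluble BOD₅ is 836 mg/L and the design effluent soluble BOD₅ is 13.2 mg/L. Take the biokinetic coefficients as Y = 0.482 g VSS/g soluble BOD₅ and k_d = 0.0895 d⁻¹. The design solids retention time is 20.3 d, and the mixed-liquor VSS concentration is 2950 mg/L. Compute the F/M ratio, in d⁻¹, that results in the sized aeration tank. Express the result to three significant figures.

Rearranging the biomass balance for a CMAS with decay, V = Y·Q·ΔS·θ_c / [X·(1+k_d θ_c)] = 0.482 × 1410 × (836 − 13.2) × 20.3 / [2950 × (1 + 0.0895 × 20.3)] = 1.14×10^7 / 8310 = 1366 m³.
Food-to-microorganism ratio F/M = Q S₀ / (V X) = 1410 × 836 / (1366 × 2950) = 0.2925 d⁻¹.

F/M ≈ 0.293 d⁻¹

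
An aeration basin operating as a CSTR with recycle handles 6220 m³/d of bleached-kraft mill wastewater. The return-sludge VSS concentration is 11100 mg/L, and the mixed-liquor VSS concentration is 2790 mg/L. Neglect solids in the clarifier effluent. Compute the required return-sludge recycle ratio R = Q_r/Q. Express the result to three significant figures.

R ≈ 0.336

R = Q_r/Q = X/(X_r − X) = 2790 / (11100 − 2790) = 0.3357.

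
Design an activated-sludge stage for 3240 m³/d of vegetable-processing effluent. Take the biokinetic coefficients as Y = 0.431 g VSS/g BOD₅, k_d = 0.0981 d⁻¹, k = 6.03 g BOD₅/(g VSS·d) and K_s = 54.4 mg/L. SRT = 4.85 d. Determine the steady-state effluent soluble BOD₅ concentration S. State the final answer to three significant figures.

S ≈ 7.21 mg/L

For a completely mixed reactor with recycle the Lawrence–McCarty relation gives S = K_s·(1 + k_d·θ_c) / [θ_c·(Y·k − k_d) − 1] = 54.4 × (1 + 0.0981 × 4.85) / [4.85 × (0.431 × 6.03 − 0.0981) − 1] = 80.28 / 11.13 = 7.214 mg/L.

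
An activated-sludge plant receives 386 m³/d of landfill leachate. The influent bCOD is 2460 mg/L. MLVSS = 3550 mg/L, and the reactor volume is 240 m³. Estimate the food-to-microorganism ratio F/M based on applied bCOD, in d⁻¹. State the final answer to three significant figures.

F/M = Q·S₀ / (V·X) = 386 × 2460 / (240.0 × 3550) = 1.115 g bCOD·(g VSS·d)⁻¹.

F/M ≈ 1.11 d⁻¹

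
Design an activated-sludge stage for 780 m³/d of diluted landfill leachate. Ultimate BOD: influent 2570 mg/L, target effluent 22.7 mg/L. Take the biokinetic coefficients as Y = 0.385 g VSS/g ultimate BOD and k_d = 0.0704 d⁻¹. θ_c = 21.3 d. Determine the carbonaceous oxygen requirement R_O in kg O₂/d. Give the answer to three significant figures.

The observed yield is Y_obs = Y/(1 + k_d·θ_c) = 0.385 / (1 + 0.0704 × 21.3) = 0.385 / 2.500 = 0.1540 g VSS per g ultimate BOD removed.
Mass of ultimate BOD removed per day: Q(S₀ − S) = 780 × 2547 g/m³ = 1987 kg/d.
Net sludge production P_X = 0.1540 × 1987 = 306.0 kg VSS/d.
Carbonaceous O₂ demand = substrate oxidised − cell-mass equivalent = 1987 − 1.42 × 306.0 = 1552 kg O₂/d.

R_O ≈ 1550 kg O₂/d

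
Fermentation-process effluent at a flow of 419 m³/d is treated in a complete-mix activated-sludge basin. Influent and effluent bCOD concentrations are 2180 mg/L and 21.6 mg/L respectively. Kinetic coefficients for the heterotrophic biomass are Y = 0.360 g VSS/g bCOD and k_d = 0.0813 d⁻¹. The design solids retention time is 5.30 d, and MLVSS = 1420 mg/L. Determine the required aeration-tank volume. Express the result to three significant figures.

From the SRT design equation V = Y Q (S₀−S) θ_c / [X (1 + k_d θ_c)] = 0.360 × 419 × (2180 − 21.6) × 5.30 / [1420 × (1 + 0.0813 × 5.30)] = 1.73×10^6 / 2032 = 849.2 m³.

V ≈ 849 m³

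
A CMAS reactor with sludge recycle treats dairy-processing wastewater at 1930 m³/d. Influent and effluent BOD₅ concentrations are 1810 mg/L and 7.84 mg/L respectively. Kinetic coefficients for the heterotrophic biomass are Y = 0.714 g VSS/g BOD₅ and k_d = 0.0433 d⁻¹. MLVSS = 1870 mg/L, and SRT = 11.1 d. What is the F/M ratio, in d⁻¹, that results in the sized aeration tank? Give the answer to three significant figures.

F/M ≈ 0.188 d⁻¹

Rearranging the biomass balance for a CMAS with decay, V = Y·Q·ΔS·θ_c / [X·(1+k_d θ_c)] = 0.714 × 1930 × (1810 − 7.84) × 11.1 / [1870 × (1 + 0.0433 × 11.1)] = 2.76×10^7 / 2769 = 9956 m³.
Food-to-microorganism ratio F/M = Q S₀ / (V X) = 1930 × 1810 / (9956 × 1870) = 0.1876 d⁻¹.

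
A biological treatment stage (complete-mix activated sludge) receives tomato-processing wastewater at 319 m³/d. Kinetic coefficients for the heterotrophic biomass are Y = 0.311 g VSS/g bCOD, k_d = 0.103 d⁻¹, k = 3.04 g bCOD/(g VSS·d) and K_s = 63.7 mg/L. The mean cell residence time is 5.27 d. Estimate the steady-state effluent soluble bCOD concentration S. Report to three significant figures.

For a completely mixed reactor with recycle the Lawrence–McCarty relation gives S = K_s·(1 + k_d·θ_c) / [θ_c·(Y·k − k_d) − 1] = 63.7 × (1 + 0.103 × 5.27) / [5.27 × (0.311 × 3.04 − 0.103) − 1] = 98.28 / 3.440 = 28.57 mg/L.

S ≈ 28.6 mg/L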